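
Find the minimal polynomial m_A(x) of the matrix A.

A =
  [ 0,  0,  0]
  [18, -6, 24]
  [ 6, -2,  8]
x^2 - 2*x

The characteristic polynomial is χ_A(x) = x^2*(x - 2), so the eigenvalues are known. The minimal polynomial is
  m_A(x) = Π_λ (x − λ)^{k_λ}
where k_λ is the size of the *largest* Jordan block for λ (equivalently, the smallest k with (A − λI)^k v = 0 for every generalised eigenvector v of λ).

  λ = 0: largest Jordan block has size 1, contributing (x − 0)
  λ = 2: largest Jordan block has size 1, contributing (x − 2)

So m_A(x) = x*(x - 2) = x^2 - 2*x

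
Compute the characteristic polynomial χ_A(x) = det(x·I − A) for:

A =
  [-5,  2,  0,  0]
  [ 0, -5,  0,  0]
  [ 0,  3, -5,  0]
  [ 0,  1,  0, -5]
x^4 + 20*x^3 + 150*x^2 + 500*x + 625

Expanding det(x·I − A) (e.g. by cofactor expansion or by noting that A is similar to its Jordan form J, which has the same characteristic polynomial as A) gives
  χ_A(x) = x^4 + 20*x^3 + 150*x^2 + 500*x + 625
which factors as (x + 5)^4. The eigenvalues (with algebraic multiplicities) are λ = -5 with multiplicity 4.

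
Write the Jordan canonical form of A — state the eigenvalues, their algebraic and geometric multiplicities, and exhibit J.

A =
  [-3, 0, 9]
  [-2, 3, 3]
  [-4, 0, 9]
J_2(3) ⊕ J_1(3)

The characteristic polynomial is
  det(x·I − A) = x^3 - 9*x^2 + 27*x - 27 = (x - 3)^3

Eigenvalues and multiplicities (the geometric multiplicity of λ is n − rank(A − λI), which equals the number of Jordan blocks for λ):
  λ = 3: algebraic multiplicity = 3, geometric multiplicity = 2

Determining the block sizes for each eigenvalue:
  λ = 3: 2 blocks summing to 3 forces exactly one block of size 2 and the rest size 1 → block sizes [2, 1]

Assembling the blocks gives a Jordan form
J =
  [3, 1, 0]
  [0, 3, 0]
  [0, 0, 3]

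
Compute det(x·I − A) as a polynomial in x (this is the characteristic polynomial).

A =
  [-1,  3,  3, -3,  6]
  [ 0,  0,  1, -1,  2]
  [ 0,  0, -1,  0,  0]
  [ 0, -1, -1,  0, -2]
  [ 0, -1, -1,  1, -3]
x^5 + 5*x^4 + 10*x^3 + 10*x^2 + 5*x + 1

Expanding det(x·I − A) (e.g. by cofactor expansion or by noting that A is similar to its Jordan form J, which has the same characteristic polynomial as A) gives
  χ_A(x) = x^5 + 5*x^4 + 10*x^3 + 10*x^2 + 5*x + 1
which factors as (x + 1)^5. The eigenvalues (with algebraic multiplicities) are λ = -1 with multiplicity 5.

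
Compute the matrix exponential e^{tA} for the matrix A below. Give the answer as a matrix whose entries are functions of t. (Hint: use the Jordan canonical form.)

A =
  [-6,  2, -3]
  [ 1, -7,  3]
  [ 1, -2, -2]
e^{tA} =
  [-t*exp(-5*t) + exp(-5*t), 2*t*exp(-5*t), -3*t*exp(-5*t)]
  [t*exp(-5*t), -2*t*exp(-5*t) + exp(-5*t), 3*t*exp(-5*t)]
  [t*exp(-5*t), -2*t*exp(-5*t), 3*t*exp(-5*t) + exp(-5*t)]

Strategy: write A = P · J · P⁻¹ where J is a Jordan canonical form, so e^{tA} = P · e^{tJ} · P⁻¹, and e^{tJ} can be computed block-by-block.

A has Jordan form
J =
  [-5,  1,  0]
  [ 0, -5,  0]
  [ 0,  0, -5]
(up to reordering of blocks).

Per-block formulas:
  For a 1×1 block at λ = -5: exp(t · [-5]) = [e^(-5t)].
  For a 2×2 Jordan block J_2(-5): exp(t · J_2(-5)) = e^(-5t)·(I + t·N), where N is the 2×2 nilpotent shift.

After assembling e^{tJ} and conjugating by P, we get:

e^{tA} =
  [-t*exp(-5*t) + exp(-5*t), 2*t*exp(-5*t), -3*t*exp(-5*t)]
  [t*exp(-5*t), -2*t*exp(-5*t) + exp(-5*t), 3*t*exp(-5*t)]
  [t*exp(-5*t), -2*t*exp(-5*t), 3*t*exp(-5*t) + exp(-5*t)]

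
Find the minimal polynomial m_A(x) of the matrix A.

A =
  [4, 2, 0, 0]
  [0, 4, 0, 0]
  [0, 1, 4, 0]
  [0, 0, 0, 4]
x^2 - 8*x + 16

The characteristic polynomial is χ_A(x) = (x - 4)^4, so the eigenvalues are known. The minimal polynomial is
  m_A(x) = Π_λ (x − λ)^{k_λ}
where k_λ is the size of the *largest* Jordan block for λ (equivalently, the smallest k with (A − λI)^k v = 0 for every generalised eigenvector v of λ).

  λ = 4: largest Jordan block has size 2, contributing (x − 4)^2

So m_A(x) = (x - 4)^2 = x^2 - 8*x + 16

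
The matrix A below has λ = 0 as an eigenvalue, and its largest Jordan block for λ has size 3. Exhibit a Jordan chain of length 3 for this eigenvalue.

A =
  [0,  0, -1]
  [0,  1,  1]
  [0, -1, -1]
A Jordan chain for λ = 0 of length 3:
v_1 = (1, 0, 0)ᵀ
v_2 = (0, 1, -1)ᵀ
v_3 = (0, 1, 0)ᵀ

Let N = A − (0)·I. We want v_3 with N^3 v_3 = 0 but N^2 v_3 ≠ 0; then v_{j-1} := N · v_j for j = 3, …, 2.

Pick v_3 = (0, 1, 0)ᵀ.
Then v_2 = N · v_3 = (0, 1, -1)ᵀ.
Then v_1 = N · v_2 = (1, 0, 0)ᵀ.

Sanity check: (A − (0)·I) v_1 = (0, 0, 0)ᵀ = 0. ✓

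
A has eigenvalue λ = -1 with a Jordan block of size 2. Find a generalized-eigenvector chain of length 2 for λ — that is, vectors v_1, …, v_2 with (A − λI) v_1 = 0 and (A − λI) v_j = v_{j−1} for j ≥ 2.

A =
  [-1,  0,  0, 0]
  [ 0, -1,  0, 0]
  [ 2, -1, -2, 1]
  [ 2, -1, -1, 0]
A Jordan chain for λ = -1 of length 2:
v_1 = (0, 0, 2, 2)ᵀ
v_2 = (1, 0, 0, 0)ᵀ

Let N = A − (-1)·I. We want v_2 with N^2 v_2 = 0 but N^1 v_2 ≠ 0; then v_{j-1} := N · v_j for j = 2, …, 2.

Pick v_2 = (1, 0, 0, 0)ᵀ.
Then v_1 = N · v_2 = (0, 0, 2, 2)ᵀ.

Sanity check: (A − (-1)·I) v_1 = (0, 0, 0, 0)ᵀ = 0. ✓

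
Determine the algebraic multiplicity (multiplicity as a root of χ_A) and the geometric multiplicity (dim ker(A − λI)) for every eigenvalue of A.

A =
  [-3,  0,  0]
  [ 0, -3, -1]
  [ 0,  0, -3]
λ = -3: alg = 3, geom = 2

Step 1 — factor the characteristic polynomial to read off the algebraic multiplicities:
  χ_A(x) = (x + 3)^3

Step 2 — compute geometric multiplicities via the rank-nullity identity g(λ) = n − rank(A − λI):
  rank(A − (-3)·I) = 1, so dim ker(A − (-3)·I) = n − 1 = 2

Summary:
  λ = -3: algebraic multiplicity = 3, geometric multiplicity = 2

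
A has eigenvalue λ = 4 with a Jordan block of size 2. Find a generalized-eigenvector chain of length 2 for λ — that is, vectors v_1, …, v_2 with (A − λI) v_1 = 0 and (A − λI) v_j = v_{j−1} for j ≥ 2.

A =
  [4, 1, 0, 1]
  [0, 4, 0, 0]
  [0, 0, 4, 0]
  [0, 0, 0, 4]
A Jordan chain for λ = 4 of length 2:
v_1 = (1, 0, 0, 0)ᵀ
v_2 = (0, 1, 0, 0)ᵀ

Let N = A − (4)·I. We want v_2 with N^2 v_2 = 0 but N^1 v_2 ≠ 0; then v_{j-1} := N · v_j for j = 2, …, 2.

Pick v_2 = (0, 1, 0, 0)ᵀ.
Then v_1 = N · v_2 = (1, 0, 0, 0)ᵀ.

Sanity check: (A − (4)·I) v_1 = (0, 0, 0, 0)ᵀ = 0. ✓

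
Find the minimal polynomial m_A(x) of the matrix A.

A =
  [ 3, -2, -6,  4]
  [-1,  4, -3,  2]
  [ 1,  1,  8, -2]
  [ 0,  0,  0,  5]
x^2 - 10*x + 25

The characteristic polynomial is χ_A(x) = (x - 5)^4, so the eigenvalues are known. The minimal polynomial is
  m_A(x) = Π_λ (x − λ)^{k_λ}
where k_λ is the size of the *largest* Jordan block for λ (equivalently, the smallest k with (A − λI)^k v = 0 for every generalised eigenvector v of λ).

  λ = 5: largest Jordan block has size 2, contributing (x − 5)^2

So m_A(x) = (x - 5)^2 = x^2 - 10*x + 25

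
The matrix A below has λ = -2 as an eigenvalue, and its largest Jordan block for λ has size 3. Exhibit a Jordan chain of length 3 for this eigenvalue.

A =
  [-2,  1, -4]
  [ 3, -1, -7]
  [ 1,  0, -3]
A Jordan chain for λ = -2 of length 3:
v_1 = (-1, -4, -1)ᵀ
v_2 = (0, 3, 1)ᵀ
v_3 = (1, 0, 0)ᵀ

Let N = A − (-2)·I. We want v_3 with N^3 v_3 = 0 but N^2 v_3 ≠ 0; then v_{j-1} := N · v_j for j = 3, …, 2.

Pick v_3 = (1, 0, 0)ᵀ.
Then v_2 = N · v_3 = (0, 3, 1)ᵀ.
Then v_1 = N · v_2 = (-1, -4, -1)ᵀ.

Sanity check: (A − (-2)·I) v_1 = (0, 0, 0)ᵀ = 0. ✓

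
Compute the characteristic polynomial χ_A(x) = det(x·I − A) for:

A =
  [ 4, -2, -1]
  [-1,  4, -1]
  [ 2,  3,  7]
x^3 - 15*x^2 + 75*x - 125

Expanding det(x·I − A) (e.g. by cofactor expansion or by noting that A is similar to its Jordan form J, which has the same characteristic polynomial as A) gives
  χ_A(x) = x^3 - 15*x^2 + 75*x - 125
which factors as (x - 5)^3. The eigenvalues (with algebraic multiplicities) are λ = 5 with multiplicity 3.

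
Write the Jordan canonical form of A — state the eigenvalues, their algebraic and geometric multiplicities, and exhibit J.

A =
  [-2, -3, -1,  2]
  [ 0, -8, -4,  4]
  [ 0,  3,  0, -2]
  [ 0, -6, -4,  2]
J_3(-2) ⊕ J_1(-2)

The characteristic polynomial is
  det(x·I − A) = x^4 + 8*x^3 + 24*x^2 + 32*x + 16 = (x + 2)^4

Eigenvalues and multiplicities (the geometric multiplicity of λ is n − rank(A − λI), which equals the number of Jordan blocks for λ):
  λ = -2: algebraic multiplicity = 4, geometric multiplicity = 2

Determining the block sizes for each eigenvalue:
  λ = -2: with am = 4 and gm = 2, the partition is not yet determined (e.g. several partitions of 4 into 2 parts exist). Let N = A − (-2)·I. Computing rank(N^1) = 2, rank(N^2) = 1, rank(N^3) = 0; the number of blocks of size ≥ j is rank(N^{j−1}) − rank(N^j), giving [2, 1, 1]. So we have 1 block(s) of size 3, 1 block(s) of size 1 → block sizes [3, 1]

Assembling the blocks gives a Jordan form
J =
  [-2,  1,  0,  0]
  [ 0, -2,  1,  0]
  [ 0,  0, -2,  0]
  [ 0,  0,  0, -2]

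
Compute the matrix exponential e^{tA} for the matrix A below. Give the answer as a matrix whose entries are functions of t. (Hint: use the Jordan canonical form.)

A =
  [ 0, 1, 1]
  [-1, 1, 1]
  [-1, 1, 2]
e^{tA} =
  [-t^2*exp(t)/2 - t*exp(t) + exp(t), t*exp(t), t^2*exp(t)/2 + t*exp(t)]
  [-t*exp(t), exp(t), t*exp(t)]
  [-t^2*exp(t)/2 - t*exp(t), t*exp(t), t^2*exp(t)/2 + t*exp(t) + exp(t)]

Strategy: write A = P · J · P⁻¹ where J is a Jordan canonical form, so e^{tA} = P · e^{tJ} · P⁻¹, and e^{tJ} can be computed block-by-block.

A has Jordan form
J =
  [1, 1, 0]
  [0, 1, 1]
  [0, 0, 1]
(up to reordering of blocks).

Per-block formulas:
  For a 3×3 Jordan block J_3(1): exp(t · J_3(1)) = e^(1t)·(I + t·N + (t^2/2)·N^2), where N is the 3×3 nilpotent shift.

After assembling e^{tJ} and conjugating by P, we get:

e^{tA} =
  [-t^2*exp(t)/2 - t*exp(t) + exp(t), t*exp(t), t^2*exp(t)/2 + t*exp(t)]
  [-t*exp(t), exp(t), t*exp(t)]
  [-t^2*exp(t)/2 - t*exp(t), t*exp(t), t^2*exp(t)/2 + t*exp(t) + exp(t)]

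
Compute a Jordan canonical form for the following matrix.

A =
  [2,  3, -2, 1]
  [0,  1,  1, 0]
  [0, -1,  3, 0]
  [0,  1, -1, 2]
J_2(2) ⊕ J_2(2)

The characteristic polynomial is
  det(x·I − A) = x^4 - 8*x^3 + 24*x^2 - 32*x + 16 = (x - 2)^4

Eigenvalues and multiplicities (the geometric multiplicity of λ is n − rank(A − λI), which equals the number of Jordan blocks for λ):
  λ = 2: algebraic multiplicity = 4, geometric multiplicity = 2

Determining the block sizes for each eigenvalue:
  λ = 2: with am = 4 and gm = 2, the partition is not yet determined (e.g. several partitions of 4 into 2 parts exist). Let N = A − (2)·I. Computing rank(N^1) = 2, rank(N^2) = 0; the number of blocks of size ≥ j is rank(N^{j−1}) − rank(N^j), giving [2, 2]. So we have 2 block(s) of size 2 → block sizes [2, 2]

Assembling the blocks gives a Jordan form
J =
  [2, 1, 0, 0]
  [0, 2, 0, 0]
  [0, 0, 2, 1]
  [0, 0, 0, 2]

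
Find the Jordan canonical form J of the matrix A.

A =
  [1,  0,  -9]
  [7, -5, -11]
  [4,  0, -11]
J_3(-5)

The characteristic polynomial is
  det(x·I − A) = x^3 + 15*x^2 + 75*x + 125 = (x + 5)^3

Eigenvalues and multiplicities (the geometric multiplicity of λ is n − rank(A − λI), which equals the number of Jordan blocks for λ):
  λ = -5: algebraic multiplicity = 3, geometric multiplicity = 1

Determining the block sizes for each eigenvalue:
  λ = -5: one block (gm = 1), so the single block has size am = 3 → block sizes [3]

Assembling the blocks gives a Jordan form
J =
  [-5,  1,  0]
  [ 0, -5,  1]
  [ 0,  0, -5]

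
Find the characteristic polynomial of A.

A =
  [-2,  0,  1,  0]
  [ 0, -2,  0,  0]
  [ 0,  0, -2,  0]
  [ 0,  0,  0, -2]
x^4 + 8*x^3 + 24*x^2 + 32*x + 16

Expanding det(x·I − A) (e.g. by cofactor expansion or by noting that A is similar to its Jordan form J, which has the same characteristic polynomial as A) gives
  χ_A(x) = x^4 + 8*x^3 + 24*x^2 + 32*x + 16
which factors as (x + 2)^4. The eigenvalues (with algebraic multiplicities) are λ = -2 with multiplicity 4.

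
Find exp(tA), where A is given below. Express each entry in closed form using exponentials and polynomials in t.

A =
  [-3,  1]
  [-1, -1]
e^{tA} =
  [-t*exp(-2*t) + exp(-2*t), t*exp(-2*t)]
  [-t*exp(-2*t), t*exp(-2*t) + exp(-2*t)]

Strategy: write A = P · J · P⁻¹ where J is a Jordan canonical form, so e^{tA} = P · e^{tJ} · P⁻¹, and e^{tJ} can be computed block-by-block.

A has Jordan form
J =
  [-2,  1]
  [ 0, -2]
(up to reordering of blocks).

Per-block formulas:
  For a 2×2 Jordan block J_2(-2): exp(t · J_2(-2)) = e^(-2t)·(I + t·N), where N is the 2×2 nilpotent shift.

After assembling e^{tJ} and conjugating by P, we get:

e^{tA} =
  [-t*exp(-2*t) + exp(-2*t), t*exp(-2*t)]
  [-t*exp(-2*t), t*exp(-2*t) + exp(-2*t)]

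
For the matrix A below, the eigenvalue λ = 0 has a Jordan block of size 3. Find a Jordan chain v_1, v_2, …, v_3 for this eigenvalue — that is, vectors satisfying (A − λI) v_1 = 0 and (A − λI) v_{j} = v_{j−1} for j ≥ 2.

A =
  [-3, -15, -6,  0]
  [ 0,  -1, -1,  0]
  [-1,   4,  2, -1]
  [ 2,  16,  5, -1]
A Jordan chain for λ = 0 of length 3:
v_1 = (-27, 9, -9, 45)ᵀ
v_2 = (21, 2, -11, -26)ᵀ
v_3 = (3, -2, 0, 0)ᵀ

Let N = A − (0)·I. We want v_3 with N^3 v_3 = 0 but N^2 v_3 ≠ 0; then v_{j-1} := N · v_j for j = 3, …, 2.

Pick v_3 = (3, -2, 0, 0)ᵀ.
Then v_2 = N · v_3 = (21, 2, -11, -26)ᵀ.
Then v_1 = N · v_2 = (-27, 9, -9, 45)ᵀ.

Sanity check: (A − (0)·I) v_1 = (0, 0, 0, 0)ᵀ = 0. ✓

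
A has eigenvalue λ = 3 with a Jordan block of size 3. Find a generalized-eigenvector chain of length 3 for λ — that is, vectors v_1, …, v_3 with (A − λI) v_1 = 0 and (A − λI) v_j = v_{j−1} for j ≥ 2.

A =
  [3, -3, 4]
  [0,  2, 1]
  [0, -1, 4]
A Jordan chain for λ = 3 of length 3:
v_1 = (-1, 0, 0)ᵀ
v_2 = (-3, -1, -1)ᵀ
v_3 = (0, 1, 0)ᵀ

Let N = A − (3)·I. We want v_3 with N^3 v_3 = 0 but N^2 v_3 ≠ 0; then v_{j-1} := N · v_j for j = 3, …, 2.

Pick v_3 = (0, 1, 0)ᵀ.
Then v_2 = N · v_3 = (-3, -1, -1)ᵀ.
Then v_1 = N · v_2 = (-1, 0, 0)ᵀ.

Sanity check: (A − (3)·I) v_1 = (0, 0, 0)ᵀ = 0. ✓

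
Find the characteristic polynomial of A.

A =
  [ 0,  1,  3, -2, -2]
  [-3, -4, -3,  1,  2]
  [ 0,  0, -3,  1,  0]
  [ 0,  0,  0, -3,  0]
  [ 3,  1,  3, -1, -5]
x^5 + 15*x^4 + 90*x^3 + 270*x^2 + 405*x + 243

Expanding det(x·I − A) (e.g. by cofactor expansion or by noting that A is similar to its Jordan form J, which has the same characteristic polynomial as A) gives
  χ_A(x) = x^5 + 15*x^4 + 90*x^3 + 270*x^2 + 405*x + 243
which factors as (x + 3)^5. The eigenvalues (with algebraic multiplicities) are λ = -3 with multiplicity 5.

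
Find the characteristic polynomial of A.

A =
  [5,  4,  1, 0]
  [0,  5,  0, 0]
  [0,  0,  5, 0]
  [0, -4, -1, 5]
x^4 - 20*x^3 + 150*x^2 - 500*x + 625

Expanding det(x·I − A) (e.g. by cofactor expansion or by noting that A is similar to its Jordan form J, which has the same characteristic polynomial as A) gives
  χ_A(x) = x^4 - 20*x^3 + 150*x^2 - 500*x + 625
which factors as (x - 5)^4. The eigenvalues (with algebraic multiplicities) are λ = 5 with multiplicity 4.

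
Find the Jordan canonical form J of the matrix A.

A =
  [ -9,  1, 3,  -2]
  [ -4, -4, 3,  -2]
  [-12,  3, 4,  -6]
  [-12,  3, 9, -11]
J_2(-5) ⊕ J_1(-5) ⊕ J_1(-5)

The characteristic polynomial is
  det(x·I − A) = x^4 + 20*x^3 + 150*x^2 + 500*x + 625 = (x + 5)^4

Eigenvalues and multiplicities (the geometric multiplicity of λ is n − rank(A − λI), which equals the number of Jordan blocks for λ):
  λ = -5: algebraic multiplicity = 4, geometric multiplicity = 3

Determining the block sizes for each eigenvalue:
  λ = -5: 3 blocks summing to 4 forces exactly one block of size 2 and the rest size 1 → block sizes [2, 1, 1]

Assembling the blocks gives a Jordan form
J =
  [-5,  1,  0,  0]
  [ 0, -5,  0,  0]
  [ 0,  0, -5,  0]
  [ 0,  0,  0, -5]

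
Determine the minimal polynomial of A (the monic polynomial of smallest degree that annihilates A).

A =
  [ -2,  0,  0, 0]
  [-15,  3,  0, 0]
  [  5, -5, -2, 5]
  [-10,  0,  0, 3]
x^2 - x - 6

The characteristic polynomial is χ_A(x) = (x - 3)^2*(x + 2)^2, so the eigenvalues are known. The minimal polynomial is
  m_A(x) = Π_λ (x − λ)^{k_λ}
where k_λ is the size of the *largest* Jordan block for λ (equivalently, the smallest k with (A − λI)^k v = 0 for every generalised eigenvector v of λ).

  λ = -2: largest Jordan block has size 1, contributing (x + 2)
  λ = 3: largest Jordan block has size 1, contributing (x − 3)

So m_A(x) = (x - 3)*(x + 2) = x^2 - x - 6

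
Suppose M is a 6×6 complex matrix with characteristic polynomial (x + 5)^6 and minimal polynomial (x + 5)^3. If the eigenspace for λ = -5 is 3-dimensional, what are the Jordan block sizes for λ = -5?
Block sizes for λ = -5: [3, 2, 1]

Step 1 — from the characteristic polynomial, algebraic multiplicity of λ = -5 is 6. From dim ker(M − (-5)·I) = 3, there are exactly 3 Jordan blocks for λ = -5.
Step 2 — from the minimal polynomial, the factor (x + 5)^3 tells us the largest block for λ = -5 has size 3.
Step 3 — with total size 6, 3 blocks, and largest block 3, the block sizes (in nonincreasing order) are [3, 2, 1].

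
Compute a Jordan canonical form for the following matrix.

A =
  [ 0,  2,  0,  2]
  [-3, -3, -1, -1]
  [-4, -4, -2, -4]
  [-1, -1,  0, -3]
J_3(-2) ⊕ J_1(-2)

The characteristic polynomial is
  det(x·I − A) = x^4 + 8*x^3 + 24*x^2 + 32*x + 16 = (x + 2)^4

Eigenvalues and multiplicities (the geometric multiplicity of λ is n − rank(A − λI), which equals the number of Jordan blocks for λ):
  λ = -2: algebraic multiplicity = 4, geometric multiplicity = 2

Determining the block sizes for each eigenvalue:
  λ = -2: with am = 4 and gm = 2, the partition is not yet determined (e.g. several partitions of 4 into 2 parts exist). Let N = A − (-2)·I. Computing rank(N^1) = 2, rank(N^2) = 1, rank(N^3) = 0; the number of blocks of size ≥ j is rank(N^{j−1}) − rank(N^j), giving [2, 1, 1]. So we have 1 block(s) of size 3, 1 block(s) of size 1 → block sizes [3, 1]

Assembling the blocks gives a Jordan form
J =
  [-2,  1,  0,  0]
  [ 0, -2,  1,  0]
  [ 0,  0, -2,  0]
  [ 0,  0,  0, -2]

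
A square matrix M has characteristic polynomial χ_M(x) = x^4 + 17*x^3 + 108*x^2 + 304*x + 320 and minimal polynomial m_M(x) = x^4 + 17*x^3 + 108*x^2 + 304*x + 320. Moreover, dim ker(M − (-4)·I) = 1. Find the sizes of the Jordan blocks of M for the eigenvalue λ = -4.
Block sizes for λ = -4: [3]

Step 1 — from the characteristic polynomial, algebraic multiplicity of λ = -4 is 3. From dim ker(M − (-4)·I) = 1, there are exactly 1 Jordan blocks for λ = -4.
Step 2 — from the minimal polynomial, the factor (x + 4)^3 tells us the largest block for λ = -4 has size 3.
Step 3 — with total size 3, 1 blocks, and largest block 3, the block sizes (in nonincreasing order) are [3].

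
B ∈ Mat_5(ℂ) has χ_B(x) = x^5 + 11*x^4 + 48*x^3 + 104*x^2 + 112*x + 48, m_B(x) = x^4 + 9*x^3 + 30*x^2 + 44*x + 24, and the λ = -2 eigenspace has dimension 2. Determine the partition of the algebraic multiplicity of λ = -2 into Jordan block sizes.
Block sizes for λ = -2: [3, 1]

Step 1 — from the characteristic polynomial, algebraic multiplicity of λ = -2 is 4. From dim ker(B − (-2)·I) = 2, there are exactly 2 Jordan blocks for λ = -2.
Step 2 — from the minimal polynomial, the factor (x + 2)^3 tells us the largest block for λ = -2 has size 3.
Step 3 — with total size 4, 2 blocks, and largest block 3, the block sizes (in nonincreasing order) are [3, 1].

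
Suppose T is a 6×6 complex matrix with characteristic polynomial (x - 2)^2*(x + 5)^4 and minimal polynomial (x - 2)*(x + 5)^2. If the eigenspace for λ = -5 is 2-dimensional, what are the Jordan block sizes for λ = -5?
Block sizes for λ = -5: [2, 2]

Step 1 — from the characteristic polynomial, algebraic multiplicity of λ = -5 is 4. From dim ker(T − (-5)·I) = 2, there are exactly 2 Jordan blocks for λ = -5.
Step 2 — from the minimal polynomial, the factor (x + 5)^2 tells us the largest block for λ = -5 has size 2.
Step 3 — with total size 4, 2 blocks, and largest block 2, the block sizes (in nonincreasing order) are [2, 2].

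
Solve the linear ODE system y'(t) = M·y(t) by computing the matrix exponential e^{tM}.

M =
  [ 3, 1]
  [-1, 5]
e^{tM} =
  [-t*exp(4*t) + exp(4*t), t*exp(4*t)]
  [-t*exp(4*t), t*exp(4*t) + exp(4*t)]

Strategy: write M = P · J · P⁻¹ where J is a Jordan canonical form, so e^{tM} = P · e^{tJ} · P⁻¹, and e^{tJ} can be computed block-by-block.

M has Jordan form
J =
  [4, 1]
  [0, 4]
(up to reordering of blocks).

Per-block formulas:
  For a 2×2 Jordan block J_2(4): exp(t · J_2(4)) = e^(4t)·(I + t·N), where N is the 2×2 nilpotent shift.

After assembling e^{tJ} and conjugating by P, we get:

e^{tM} =
  [-t*exp(4*t) + exp(4*t), t*exp(4*t)]
  [-t*exp(4*t), t*exp(4*t) + exp(4*t)]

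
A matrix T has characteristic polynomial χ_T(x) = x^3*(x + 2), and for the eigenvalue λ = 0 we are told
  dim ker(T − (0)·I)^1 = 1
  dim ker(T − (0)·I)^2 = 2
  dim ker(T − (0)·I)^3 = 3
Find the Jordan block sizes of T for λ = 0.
Block sizes for λ = 0: [3]

From the dimensions of kernels of powers, the number of Jordan blocks of size at least j is d_j − d_{j−1} where d_j = dim ker(N^j) (with d_0 = 0). Computing the differences gives [1, 1, 1].
The number of blocks of size exactly k is (#blocks of size ≥ k) − (#blocks of size ≥ k + 1), so the partition is: 1 block(s) of size 3.
In nonincreasing order the block sizes are [3].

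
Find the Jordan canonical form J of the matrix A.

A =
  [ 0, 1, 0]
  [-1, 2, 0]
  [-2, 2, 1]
J_2(1) ⊕ J_1(1)

The characteristic polynomial is
  det(x·I − A) = x^3 - 3*x^2 + 3*x - 1 = (x - 1)^3

Eigenvalues and multiplicities (the geometric multiplicity of λ is n − rank(A − λI), which equals the number of Jordan blocks for λ):
  λ = 1: algebraic multiplicity = 3, geometric multiplicity = 2

Determining the block sizes for each eigenvalue:
  λ = 1: 2 blocks summing to 3 forces exactly one block of size 2 and the rest size 1 → block sizes [2, 1]

Assembling the blocks gives a Jordan form
J =
  [1, 1, 0]
  [0, 1, 0]
  [0, 0, 1]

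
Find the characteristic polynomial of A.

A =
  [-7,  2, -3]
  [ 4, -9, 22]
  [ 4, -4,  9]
x^3 + 7*x^2 + 11*x + 5

Expanding det(x·I − A) (e.g. by cofactor expansion or by noting that A is similar to its Jordan form J, which has the same characteristic polynomial as A) gives
  χ_A(x) = x^3 + 7*x^2 + 11*x + 5
which factors as (x + 1)^2*(x + 5). The eigenvalues (with algebraic multiplicities) are λ = -5 with multiplicity 1, λ = -1 with multiplicity 2.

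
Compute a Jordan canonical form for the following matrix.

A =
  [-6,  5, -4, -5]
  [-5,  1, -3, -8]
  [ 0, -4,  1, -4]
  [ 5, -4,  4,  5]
J_3(-1) ⊕ J_1(4)

The characteristic polynomial is
  det(x·I − A) = x^4 - x^3 - 9*x^2 - 11*x - 4 = (x - 4)*(x + 1)^3

Eigenvalues and multiplicities (the geometric multiplicity of λ is n − rank(A − λI), which equals the number of Jordan blocks for λ):
  λ = -1: algebraic multiplicity = 3, geometric multiplicity = 1
  λ = 4: algebraic multiplicity = 1, geometric multiplicity = 1

Determining the block sizes for each eigenvalue:
  λ = -1: one block (gm = 1), so the single block has size am = 3 → block sizes [3]
  λ = 4: one block (gm = 1), so the single block has size am = 1 → block sizes [1]

Assembling the blocks gives a Jordan form
J =
  [-1,  1,  0, 0]
  [ 0, -1,  1, 0]
  [ 0,  0, -1, 0]
  [ 0,  0,  0, 4]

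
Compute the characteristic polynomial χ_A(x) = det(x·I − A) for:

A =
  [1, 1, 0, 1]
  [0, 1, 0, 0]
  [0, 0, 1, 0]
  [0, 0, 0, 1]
x^4 - 4*x^3 + 6*x^2 - 4*x + 1

Expanding det(x·I − A) (e.g. by cofactor expansion or by noting that A is similar to its Jordan form J, which has the same characteristic polynomial as A) gives
  χ_A(x) = x^4 - 4*x^3 + 6*x^2 - 4*x + 1
which factors as (x - 1)^4. The eigenvalues (with algebraic multiplicities) are λ = 1 with multiplicity 4.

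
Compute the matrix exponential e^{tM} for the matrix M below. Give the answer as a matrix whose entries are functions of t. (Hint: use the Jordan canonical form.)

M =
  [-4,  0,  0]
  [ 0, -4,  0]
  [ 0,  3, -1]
e^{tM} =
  [exp(-4*t), 0, 0]
  [0, exp(-4*t), 0]
  [0, exp(-t) - exp(-4*t), exp(-t)]

Strategy: write M = P · J · P⁻¹ where J is a Jordan canonical form, so e^{tM} = P · e^{tJ} · P⁻¹, and e^{tJ} can be computed block-by-block.

M has Jordan form
J =
  [-4,  0,  0]
  [ 0, -4,  0]
  [ 0,  0, -1]
(up to reordering of blocks).

Per-block formulas:
  For a 1×1 block at λ = -4: exp(t · [-4]) = [e^(-4t)].
  For a 1×1 block at λ = -1: exp(t · [-1]) = [e^(-1t)].

After assembling e^{tJ} and conjugating by P, we get:

e^{tM} =
  [exp(-4*t), 0, 0]
  [0, exp(-4*t), 0]
  [0, exp(-t) - exp(-4*t), exp(-t)]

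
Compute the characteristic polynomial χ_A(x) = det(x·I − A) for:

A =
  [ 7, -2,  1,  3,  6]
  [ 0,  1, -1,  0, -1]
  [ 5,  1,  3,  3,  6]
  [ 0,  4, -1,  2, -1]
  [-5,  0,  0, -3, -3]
x^5 - 10*x^4 + 40*x^3 - 80*x^2 + 80*x - 32

Expanding det(x·I − A) (e.g. by cofactor expansion or by noting that A is similar to its Jordan form J, which has the same characteristic polynomial as A) gives
  χ_A(x) = x^5 - 10*x^4 + 40*x^3 - 80*x^2 + 80*x - 32
which factors as (x - 2)^5. The eigenvalues (with algebraic multiplicities) are λ = 2 with multiplicity 5.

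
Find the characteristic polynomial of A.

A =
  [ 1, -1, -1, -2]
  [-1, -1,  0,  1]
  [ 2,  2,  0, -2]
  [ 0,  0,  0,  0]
x^4

Expanding det(x·I − A) (e.g. by cofactor expansion or by noting that A is similar to its Jordan form J, which has the same characteristic polynomial as A) gives
  χ_A(x) = x^4
which factors as x^4. The eigenvalues (with algebraic multiplicities) are λ = 0 with multiplicity 4.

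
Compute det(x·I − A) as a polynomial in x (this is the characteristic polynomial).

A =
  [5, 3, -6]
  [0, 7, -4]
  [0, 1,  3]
x^3 - 15*x^2 + 75*x - 125

Expanding det(x·I − A) (e.g. by cofactor expansion or by noting that A is similar to its Jordan form J, which has the same characteristic polynomial as A) gives
  χ_A(x) = x^3 - 15*x^2 + 75*x - 125
which factors as (x - 5)^3. The eigenvalues (with algebraic multiplicities) are λ = 5 with multiplicity 3.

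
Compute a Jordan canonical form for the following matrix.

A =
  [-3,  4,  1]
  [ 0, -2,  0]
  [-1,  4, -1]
J_2(-2) ⊕ J_1(-2)

The characteristic polynomial is
  det(x·I − A) = x^3 + 6*x^2 + 12*x + 8 = (x + 2)^3

Eigenvalues and multiplicities (the geometric multiplicity of λ is n − rank(A − λI), which equals the number of Jordan blocks for λ):
  λ = -2: algebraic multiplicity = 3, geometric multiplicity = 2

Determining the block sizes for each eigenvalue:
  λ = -2: 2 blocks summing to 3 forces exactly one block of size 2 and the rest size 1 → block sizes [2, 1]

Assembling the blocks gives a Jordan form
J =
  [-2,  1,  0]
  [ 0, -2,  0]
  [ 0,  0, -2]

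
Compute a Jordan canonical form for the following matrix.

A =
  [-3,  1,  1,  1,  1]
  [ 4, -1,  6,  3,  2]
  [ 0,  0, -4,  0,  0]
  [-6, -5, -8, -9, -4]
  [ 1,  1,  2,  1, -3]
J_3(-4) ⊕ J_2(-4)

The characteristic polynomial is
  det(x·I − A) = x^5 + 20*x^4 + 160*x^3 + 640*x^2 + 1280*x + 1024 = (x + 4)^5

Eigenvalues and multiplicities (the geometric multiplicity of λ is n − rank(A − λI), which equals the number of Jordan blocks for λ):
  λ = -4: algebraic multiplicity = 5, geometric multiplicity = 2

Determining the block sizes for each eigenvalue:
  λ = -4: with am = 5 and gm = 2, the partition is not yet determined (e.g. several partitions of 5 into 2 parts exist). Let N = A − (-4)·I. Computing rank(N^1) = 3, rank(N^2) = 1, rank(N^3) = 0; the number of blocks of size ≥ j is rank(N^{j−1}) − rank(N^j), giving [2, 2, 1]. So we have 1 block(s) of size 3, 1 block(s) of size 2 → block sizes [3, 2]

Assembling the blocks gives a Jordan form
J =
  [-4,  1,  0,  0,  0]
  [ 0, -4,  1,  0,  0]
  [ 0,  0, -4,  0,  0]
  [ 0,  0,  0, -4,  1]
  [ 0,  0,  0,  0, -4]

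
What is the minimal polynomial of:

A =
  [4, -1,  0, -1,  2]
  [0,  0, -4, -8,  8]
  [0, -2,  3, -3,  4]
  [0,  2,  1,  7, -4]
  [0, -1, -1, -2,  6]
x^3 - 12*x^2 + 48*x - 64

The characteristic polynomial is χ_A(x) = (x - 4)^5, so the eigenvalues are known. The minimal polynomial is
  m_A(x) = Π_λ (x − λ)^{k_λ}
where k_λ is the size of the *largest* Jordan block for λ (equivalently, the smallest k with (A − λI)^k v = 0 for every generalised eigenvector v of λ).

  λ = 4: largest Jordan block has size 3, contributing (x − 4)^3

So m_A(x) = (x - 4)^3 = x^3 - 12*x^2 + 48*x - 64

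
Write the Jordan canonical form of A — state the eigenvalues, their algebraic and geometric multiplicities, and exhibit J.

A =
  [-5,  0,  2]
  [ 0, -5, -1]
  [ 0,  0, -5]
J_2(-5) ⊕ J_1(-5)

The characteristic polynomial is
  det(x·I − A) = x^3 + 15*x^2 + 75*x + 125 = (x + 5)^3

Eigenvalues and multiplicities (the geometric multiplicity of λ is n − rank(A − λI), which equals the number of Jordan blocks for λ):
  λ = -5: algebraic multiplicity = 3, geometric multiplicity = 2

Determining the block sizes for each eigenvalue:
  λ = -5: 2 blocks summing to 3 forces exactly one block of size 2 and the rest size 1 → block sizes [2, 1]

Assembling the blocks gives a Jordan form
J =
  [-5,  1,  0]
  [ 0, -5,  0]
  [ 0,  0, -5]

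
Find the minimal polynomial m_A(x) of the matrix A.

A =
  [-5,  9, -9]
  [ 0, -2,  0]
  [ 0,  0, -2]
x^2 + 7*x + 10

The characteristic polynomial is χ_A(x) = (x + 2)^2*(x + 5), so the eigenvalues are known. The minimal polynomial is
  m_A(x) = Π_λ (x − λ)^{k_λ}
where k_λ is the size of the *largest* Jordan block for λ (equivalently, the smallest k with (A − λI)^k v = 0 for every generalised eigenvector v of λ).

  λ = -5: largest Jordan block has size 1, contributing (x + 5)
  λ = -2: largest Jordan block has size 1, contributing (x + 2)

So m_A(x) = (x + 2)*(x + 5) = x^2 + 7*x + 10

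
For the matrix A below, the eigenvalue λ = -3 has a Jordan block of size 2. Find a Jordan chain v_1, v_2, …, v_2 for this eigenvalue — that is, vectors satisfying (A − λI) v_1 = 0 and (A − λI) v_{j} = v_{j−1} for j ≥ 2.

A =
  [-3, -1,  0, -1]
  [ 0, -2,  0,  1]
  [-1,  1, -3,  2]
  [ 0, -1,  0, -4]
A Jordan chain for λ = -3 of length 2:
v_1 = (0, 0, -1, 0)ᵀ
v_2 = (1, 0, 0, 0)ᵀ

Let N = A − (-3)·I. We want v_2 with N^2 v_2 = 0 but N^1 v_2 ≠ 0; then v_{j-1} := N · v_j for j = 2, …, 2.

Pick v_2 = (1, 0, 0, 0)ᵀ.
Then v_1 = N · v_2 = (0, 0, -1, 0)ᵀ.

Sanity check: (A − (-3)·I) v_1 = (0, 0, 0, 0)ᵀ = 0. ✓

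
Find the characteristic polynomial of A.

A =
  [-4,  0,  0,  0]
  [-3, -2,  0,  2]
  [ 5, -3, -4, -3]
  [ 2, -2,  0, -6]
x^4 + 16*x^3 + 96*x^2 + 256*x + 256

Expanding det(x·I − A) (e.g. by cofactor expansion or by noting that A is similar to its Jordan form J, which has the same characteristic polynomial as A) gives
  χ_A(x) = x^4 + 16*x^3 + 96*x^2 + 256*x + 256
which factors as (x + 4)^4. The eigenvalues (with algebraic multiplicities) are λ = -4 with multiplicity 4.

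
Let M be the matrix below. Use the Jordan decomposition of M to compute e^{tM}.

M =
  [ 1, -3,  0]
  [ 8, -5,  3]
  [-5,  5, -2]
e^{tM} =
  [-15*t^2*exp(-2*t)/2 + 3*t*exp(-2*t) + exp(-2*t), -3*t*exp(-2*t), -9*t^2*exp(-2*t)/2]
  [-15*t^2*exp(-2*t)/2 + 8*t*exp(-2*t), -3*t*exp(-2*t) + exp(-2*t), -9*t^2*exp(-2*t)/2 + 3*t*exp(-2*t)]
  [25*t^2*exp(-2*t)/2 - 5*t*exp(-2*t), 5*t*exp(-2*t), 15*t^2*exp(-2*t)/2 + exp(-2*t)]

Strategy: write M = P · J · P⁻¹ where J is a Jordan canonical form, so e^{tM} = P · e^{tJ} · P⁻¹, and e^{tJ} can be computed block-by-block.

M has Jordan form
J =
  [-2,  1,  0]
  [ 0, -2,  1]
  [ 0,  0, -2]
(up to reordering of blocks).

Per-block formulas:
  For a 3×3 Jordan block J_3(-2): exp(t · J_3(-2)) = e^(-2t)·(I + t·N + (t^2/2)·N^2), where N is the 3×3 nilpotent shift.

After assembling e^{tJ} and conjugating by P, we get:

e^{tM} =
  [-15*t^2*exp(-2*t)/2 + 3*t*exp(-2*t) + exp(-2*t), -3*t*exp(-2*t), -9*t^2*exp(-2*t)/2]
  [-15*t^2*exp(-2*t)/2 + 8*t*exp(-2*t), -3*t*exp(-2*t) + exp(-2*t), -9*t^2*exp(-2*t)/2 + 3*t*exp(-2*t)]
  [25*t^2*exp(-2*t)/2 - 5*t*exp(-2*t), 5*t*exp(-2*t), 15*t^2*exp(-2*t)/2 + exp(-2*t)]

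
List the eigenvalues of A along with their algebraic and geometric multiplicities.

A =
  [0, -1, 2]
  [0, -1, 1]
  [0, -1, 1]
λ = 0: alg = 3, geom = 1

Step 1 — factor the characteristic polynomial to read off the algebraic multiplicities:
  χ_A(x) = x^3

Step 2 — compute geometric multiplicities via the rank-nullity identity g(λ) = n − rank(A − λI):
  rank(A − (0)·I) = 2, so dim ker(A − (0)·I) = n − 2 = 1

Summary:
  λ = 0: algebraic multiplicity = 3, geometric multiplicity = 1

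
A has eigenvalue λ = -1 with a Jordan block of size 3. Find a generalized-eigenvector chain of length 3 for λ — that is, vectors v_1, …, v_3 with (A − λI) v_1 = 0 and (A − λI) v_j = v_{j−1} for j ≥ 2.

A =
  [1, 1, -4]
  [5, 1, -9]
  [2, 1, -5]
A Jordan chain for λ = -1 of length 3:
v_1 = (1, 2, 1)ᵀ
v_2 = (2, 5, 2)ᵀ
v_3 = (1, 0, 0)ᵀ

Let N = A − (-1)·I. We want v_3 with N^3 v_3 = 0 but N^2 v_3 ≠ 0; then v_{j-1} := N · v_j for j = 3, …, 2.

Pick v_3 = (1, 0, 0)ᵀ.
Then v_2 = N · v_3 = (2, 5, 2)ᵀ.
Then v_1 = N · v_2 = (1, 2, 1)ᵀ.

Sanity check: (A − (-1)·I) v_1 = (0, 0, 0)ᵀ = 0. ✓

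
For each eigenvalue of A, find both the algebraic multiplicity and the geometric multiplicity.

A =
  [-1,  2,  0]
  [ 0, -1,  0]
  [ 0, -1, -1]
λ = -1: alg = 3, geom = 2

Step 1 — factor the characteristic polynomial to read off the algebraic multiplicities:
  χ_A(x) = (x + 1)^3

Step 2 — compute geometric multiplicities via the rank-nullity identity g(λ) = n − rank(A − λI):
  rank(A − (-1)·I) = 1, so dim ker(A − (-1)·I) = n − 1 = 2

Summary:
  λ = -1: algebraic multiplicity = 3, geometric multiplicity = 2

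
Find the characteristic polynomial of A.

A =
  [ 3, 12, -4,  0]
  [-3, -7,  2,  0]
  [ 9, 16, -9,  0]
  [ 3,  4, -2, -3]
x^4 + 16*x^3 + 94*x^2 + 240*x + 225

Expanding det(x·I − A) (e.g. by cofactor expansion or by noting that A is similar to its Jordan form J, which has the same characteristic polynomial as A) gives
  χ_A(x) = x^4 + 16*x^3 + 94*x^2 + 240*x + 225
which factors as (x + 3)^2*(x + 5)^2. The eigenvalues (with algebraic multiplicities) are λ = -5 with multiplicity 2, λ = -3 with multiplicity 2.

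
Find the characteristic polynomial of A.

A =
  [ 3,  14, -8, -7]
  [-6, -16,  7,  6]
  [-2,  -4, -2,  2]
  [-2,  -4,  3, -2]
x^4 + 17*x^3 + 108*x^2 + 304*x + 320

Expanding det(x·I − A) (e.g. by cofactor expansion or by noting that A is similar to its Jordan form J, which has the same characteristic polynomial as A) gives
  χ_A(x) = x^4 + 17*x^3 + 108*x^2 + 304*x + 320
which factors as (x + 4)^3*(x + 5). The eigenvalues (with algebraic multiplicities) are λ = -5 with multiplicity 1, λ = -4 with multiplicity 3.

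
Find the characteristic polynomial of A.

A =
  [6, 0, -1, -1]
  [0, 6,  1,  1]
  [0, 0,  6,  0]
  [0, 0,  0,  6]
x^4 - 24*x^3 + 216*x^2 - 864*x + 1296

Expanding det(x·I − A) (e.g. by cofactor expansion or by noting that A is similar to its Jordan form J, which has the same characteristic polynomial as A) gives
  χ_A(x) = x^4 - 24*x^3 + 216*x^2 - 864*x + 1296
which factors as (x - 6)^4. The eigenvalues (with algebraic multiplicities) are λ = 6 with multiplicity 4.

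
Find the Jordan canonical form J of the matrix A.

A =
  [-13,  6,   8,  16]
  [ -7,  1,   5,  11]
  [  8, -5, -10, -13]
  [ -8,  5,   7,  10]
J_3(-3) ⊕ J_1(-3)

The characteristic polynomial is
  det(x·I − A) = x^4 + 12*x^3 + 54*x^2 + 108*x + 81 = (x + 3)^4

Eigenvalues and multiplicities (the geometric multiplicity of λ is n − rank(A − λI), which equals the number of Jordan blocks for λ):
  λ = -3: algebraic multiplicity = 4, geometric multiplicity = 2

Determining the block sizes for each eigenvalue:
  λ = -3: with am = 4 and gm = 2, the partition is not yet determined (e.g. several partitions of 4 into 2 parts exist). Let N = A − (-3)·I. Computing rank(N^1) = 2, rank(N^2) = 1, rank(N^3) = 0; the number of blocks of size ≥ j is rank(N^{j−1}) − rank(N^j), giving [2, 1, 1]. So we have 1 block(s) of size 3, 1 block(s) of size 1 → block sizes [3, 1]

Assembling the blocks gives a Jordan form
J =
  [-3,  1,  0,  0]
  [ 0, -3,  1,  0]
  [ 0,  0, -3,  0]
  [ 0,  0,  0, -3]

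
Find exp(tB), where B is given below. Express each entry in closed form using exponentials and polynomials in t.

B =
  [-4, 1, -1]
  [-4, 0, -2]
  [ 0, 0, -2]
e^{tB} =
  [-2*t*exp(-2*t) + exp(-2*t), t*exp(-2*t), -t*exp(-2*t)]
  [-4*t*exp(-2*t), 2*t*exp(-2*t) + exp(-2*t), -2*t*exp(-2*t)]
  [0, 0, exp(-2*t)]

Strategy: write B = P · J · P⁻¹ where J is a Jordan canonical form, so e^{tB} = P · e^{tJ} · P⁻¹, and e^{tJ} can be computed block-by-block.

B has Jordan form
J =
  [-2,  1,  0]
  [ 0, -2,  0]
  [ 0,  0, -2]
(up to reordering of blocks).

Per-block formulas:
  For a 1×1 block at λ = -2: exp(t · [-2]) = [e^(-2t)].
  For a 2×2 Jordan block J_2(-2): exp(t · J_2(-2)) = e^(-2t)·(I + t·N), where N is the 2×2 nilpotent shift.

After assembling e^{tJ} and conjugating by P, we get:

e^{tB} =
  [-2*t*exp(-2*t) + exp(-2*t), t*exp(-2*t), -t*exp(-2*t)]
  [-4*t*exp(-2*t), 2*t*exp(-2*t) + exp(-2*t), -2*t*exp(-2*t)]
  [0, 0, exp(-2*t)]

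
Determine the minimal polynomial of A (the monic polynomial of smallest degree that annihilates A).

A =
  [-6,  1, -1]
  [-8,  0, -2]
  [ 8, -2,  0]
x^2 + 4*x + 4

The characteristic polynomial is χ_A(x) = (x + 2)^3, so the eigenvalues are known. The minimal polynomial is
  m_A(x) = Π_λ (x − λ)^{k_λ}
where k_λ is the size of the *largest* Jordan block for λ (equivalently, the smallest k with (A − λI)^k v = 0 for every generalised eigenvector v of λ).

  λ = -2: largest Jordan block has size 2, contributing (x + 2)^2

So m_A(x) = (x + 2)^2 = x^2 + 4*x + 4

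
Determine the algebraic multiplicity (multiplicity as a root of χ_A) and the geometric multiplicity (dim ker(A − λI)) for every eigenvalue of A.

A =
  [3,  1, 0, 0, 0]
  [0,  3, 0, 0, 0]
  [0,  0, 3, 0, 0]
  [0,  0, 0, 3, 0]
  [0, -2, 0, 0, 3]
λ = 3: alg = 5, geom = 4

Step 1 — factor the characteristic polynomial to read off the algebraic multiplicities:
  χ_A(x) = (x - 3)^5

Step 2 — compute geometric multiplicities via the rank-nullity identity g(λ) = n − rank(A − λI):
  rank(A − (3)·I) = 1, so dim ker(A − (3)·I) = n − 1 = 4

Summary:
  λ = 3: algebraic multiplicity = 5, geometric multiplicity = 4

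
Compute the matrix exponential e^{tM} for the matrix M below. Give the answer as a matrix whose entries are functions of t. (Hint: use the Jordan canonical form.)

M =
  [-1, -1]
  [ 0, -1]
e^{tM} =
  [exp(-t), -t*exp(-t)]
  [0, exp(-t)]

Strategy: write M = P · J · P⁻¹ where J is a Jordan canonical form, so e^{tM} = P · e^{tJ} · P⁻¹, and e^{tJ} can be computed block-by-block.

M has Jordan form
J =
  [-1,  1]
  [ 0, -1]
(up to reordering of blocks).

Per-block formulas:
  For a 2×2 Jordan block J_2(-1): exp(t · J_2(-1)) = e^(-1t)·(I + t·N), where N is the 2×2 nilpotent shift.

After assembling e^{tJ} and conjugating by P, we get:

e^{tM} =
  [exp(-t), -t*exp(-t)]
  [0, exp(-t)]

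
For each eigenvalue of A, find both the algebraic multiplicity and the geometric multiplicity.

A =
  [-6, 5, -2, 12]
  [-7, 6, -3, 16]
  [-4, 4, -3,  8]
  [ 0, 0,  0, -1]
λ = -1: alg = 4, geom = 2

Step 1 — factor the characteristic polynomial to read off the algebraic multiplicities:
  χ_A(x) = (x + 1)^4

Step 2 — compute geometric multiplicities via the rank-nullity identity g(λ) = n − rank(A − λI):
  rank(A − (-1)·I) = 2, so dim ker(A − (-1)·I) = n − 2 = 2

Summary:
  λ = -1: algebraic multiplicity = 4, geometric multiplicity = 2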